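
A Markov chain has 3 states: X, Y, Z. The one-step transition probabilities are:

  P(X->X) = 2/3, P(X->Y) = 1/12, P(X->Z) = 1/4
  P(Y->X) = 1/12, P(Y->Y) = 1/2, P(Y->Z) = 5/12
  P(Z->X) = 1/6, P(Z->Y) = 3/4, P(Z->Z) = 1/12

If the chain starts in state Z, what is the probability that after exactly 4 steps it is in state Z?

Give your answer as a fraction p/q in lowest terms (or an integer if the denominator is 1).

Computing P^4 by repeated multiplication:
P^1 =
  X: [2/3, 1/12, 1/4]
  Y: [1/12, 1/2, 5/12]
  Z: [1/6, 3/4, 1/12]
P^2 =
  X: [71/144, 41/144, 2/9]
  Y: [1/6, 41/72, 19/72]
  Z: [3/16, 65/144, 13/36]
P^3 =
  X: [673/1728, 605/1728, 25/96]
  Y: [175/864, 143/288, 65/216]
  Z: [385/1728, 295/576, 229/864]
P^4 =
  X: [6889/20736, 8353/20736, 2747/10368]
  Y: [29/128, 5089/10368, 1465/5184]
  Z: [1627/6912, 9817/20736, 3019/10368]

(P^4)[Z -> Z] = 3019/10368

Answer: 3019/10368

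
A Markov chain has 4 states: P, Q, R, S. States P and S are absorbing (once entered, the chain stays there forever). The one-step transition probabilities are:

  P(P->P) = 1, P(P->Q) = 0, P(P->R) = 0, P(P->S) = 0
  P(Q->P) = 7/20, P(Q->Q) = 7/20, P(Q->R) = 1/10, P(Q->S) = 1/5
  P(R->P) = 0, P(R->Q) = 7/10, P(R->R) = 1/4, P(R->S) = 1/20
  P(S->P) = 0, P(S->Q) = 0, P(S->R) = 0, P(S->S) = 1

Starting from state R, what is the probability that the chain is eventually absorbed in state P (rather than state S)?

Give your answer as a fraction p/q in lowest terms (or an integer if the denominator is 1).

Answer: 98/167

Derivation:
Let a_i = P(absorbed in P | start in state i).
Boundary conditions: a_P = 1, a_S = 0.
For each transient state i, a_i = sum_j P(i->j) * a_j:
  a_Q = 7/20*a_P + 7/20*a_Q + 1/10*a_R + 1/5*a_S
  a_R = 0*a_P + 7/10*a_Q + 1/4*a_R + 1/20*a_S

Substituting a_P = 1 and a_S = 0, rearrange to (I - Q) a = r where r[i] = P(i -> P):
  [13/20, -1/10] . (a_Q, a_R) = 7/20
  [-7/10, 3/4] . (a_Q, a_R) = 0

Solving yields:
  a_Q = 105/167
  a_R = 98/167

Starting state is R, so the absorption probability is a_R = 98/167.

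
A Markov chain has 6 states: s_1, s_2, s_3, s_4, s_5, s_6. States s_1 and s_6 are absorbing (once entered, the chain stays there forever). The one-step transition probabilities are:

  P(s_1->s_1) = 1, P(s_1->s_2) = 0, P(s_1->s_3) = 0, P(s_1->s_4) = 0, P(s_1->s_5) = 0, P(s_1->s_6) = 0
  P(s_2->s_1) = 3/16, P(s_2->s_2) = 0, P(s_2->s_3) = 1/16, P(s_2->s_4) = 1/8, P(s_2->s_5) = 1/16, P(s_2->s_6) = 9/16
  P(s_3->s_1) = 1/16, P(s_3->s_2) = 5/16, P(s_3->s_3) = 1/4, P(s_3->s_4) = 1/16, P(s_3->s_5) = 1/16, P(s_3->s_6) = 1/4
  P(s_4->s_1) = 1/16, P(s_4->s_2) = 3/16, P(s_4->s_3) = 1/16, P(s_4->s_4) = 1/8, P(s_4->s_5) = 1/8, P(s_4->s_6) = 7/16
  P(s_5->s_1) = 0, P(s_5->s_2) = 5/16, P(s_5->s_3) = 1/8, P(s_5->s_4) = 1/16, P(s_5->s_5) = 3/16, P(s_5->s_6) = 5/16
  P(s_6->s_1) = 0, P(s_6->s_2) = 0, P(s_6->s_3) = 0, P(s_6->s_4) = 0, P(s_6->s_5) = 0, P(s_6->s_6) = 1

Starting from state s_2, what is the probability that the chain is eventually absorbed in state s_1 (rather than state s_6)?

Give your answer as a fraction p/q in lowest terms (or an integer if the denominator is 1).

Let a_i = P(absorbed in s_1 | start in state i).
Boundary conditions: a_s_1 = 1, a_s_6 = 0.
For each transient state i, a_i = sum_j P(i->j) * a_j:
  a_s_2 = 3/16*a_s_1 + 0*a_s_2 + 1/16*a_s_3 + 1/8*a_s_4 + 1/16*a_s_5 + 9/16*a_s_6
  a_s_3 = 1/16*a_s_1 + 5/16*a_s_2 + 1/4*a_s_3 + 1/16*a_s_4 + 1/16*a_s_5 + 1/4*a_s_6
  a_s_4 = 1/16*a_s_1 + 3/16*a_s_2 + 1/16*a_s_3 + 1/8*a_s_4 + 1/8*a_s_5 + 7/16*a_s_6
  a_s_5 = 0*a_s_1 + 5/16*a_s_2 + 1/8*a_s_3 + 1/16*a_s_4 + 3/16*a_s_5 + 5/16*a_s_6

Substituting a_s_1 = 1 and a_s_6 = 0, rearrange to (I - Q) a = r where r[i] = P(i -> s_1):
  [1, -1/16, -1/8, -1/16] . (a_s_2, a_s_3, a_s_4, a_s_5) = 3/16
  [-5/16, 3/4, -1/16, -1/16] . (a_s_2, a_s_3, a_s_4, a_s_5) = 1/16
  [-3/16, -1/16, 7/8, -1/8] . (a_s_2, a_s_3, a_s_4, a_s_5) = 1/16
  [-5/16, -1/8, -1/16, 13/16] . (a_s_2, a_s_3, a_s_4, a_s_5) = 0

Solving yields:
  a_s_2 = 6921/30436
  a_s_3 = 877/4348
  a_s_4 = 333/2174
  a_s_5 = 3965/30436

Starting state is s_2, so the absorption probability is a_s_2 = 6921/30436.

Answer: 6921/30436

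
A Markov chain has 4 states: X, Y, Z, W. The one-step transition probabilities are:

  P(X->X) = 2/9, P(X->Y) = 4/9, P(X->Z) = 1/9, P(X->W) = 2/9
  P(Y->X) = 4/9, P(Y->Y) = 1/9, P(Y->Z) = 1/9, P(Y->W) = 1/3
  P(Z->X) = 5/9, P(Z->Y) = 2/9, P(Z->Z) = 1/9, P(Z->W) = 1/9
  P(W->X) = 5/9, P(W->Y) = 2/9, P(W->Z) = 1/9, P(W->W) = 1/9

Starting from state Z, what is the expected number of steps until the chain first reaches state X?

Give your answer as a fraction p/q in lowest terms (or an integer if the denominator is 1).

Let h_i = expected steps to first reach X from state i.
Boundary: h_X = 0.
First-step equations for the other states:
  h_Y = 1 + 4/9*h_X + 1/9*h_Y + 1/9*h_Z + 1/3*h_W
  h_Z = 1 + 5/9*h_X + 2/9*h_Y + 1/9*h_Z + 1/9*h_W
  h_W = 1 + 5/9*h_X + 2/9*h_Y + 1/9*h_Z + 1/9*h_W

Substituting h_X = 0 and rearranging gives the linear system (I - Q) h = 1:
  [8/9, -1/9, -1/3] . (h_Y, h_Z, h_W) = 1
  [-2/9, 8/9, -1/9] . (h_Y, h_Z, h_W) = 1
  [-2/9, -1/9, 8/9] . (h_Y, h_Z, h_W) = 1

Solving yields:
  h_Y = 33/16
  h_Z = 15/8
  h_W = 15/8

Starting state is Z, so the expected hitting time is h_Z = 15/8.

Answer: 15/8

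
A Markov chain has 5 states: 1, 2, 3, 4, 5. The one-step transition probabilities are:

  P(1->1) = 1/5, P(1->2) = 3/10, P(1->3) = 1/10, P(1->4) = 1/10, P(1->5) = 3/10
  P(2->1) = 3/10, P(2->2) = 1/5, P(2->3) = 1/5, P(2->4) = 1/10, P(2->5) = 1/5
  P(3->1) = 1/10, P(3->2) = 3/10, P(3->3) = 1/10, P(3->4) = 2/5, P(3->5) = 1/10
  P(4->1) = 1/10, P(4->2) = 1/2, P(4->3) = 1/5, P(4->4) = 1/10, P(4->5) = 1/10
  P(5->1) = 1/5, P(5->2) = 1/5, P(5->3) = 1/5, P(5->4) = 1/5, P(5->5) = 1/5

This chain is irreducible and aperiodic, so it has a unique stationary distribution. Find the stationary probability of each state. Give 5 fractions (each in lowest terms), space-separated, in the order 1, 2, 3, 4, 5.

The stationary distribution satisfies pi = pi * P, i.e.:
  pi_1 = 1/5*pi_1 + 3/10*pi_2 + 1/10*pi_3 + 1/10*pi_4 + 1/5*pi_5
  pi_2 = 3/10*pi_1 + 1/5*pi_2 + 3/10*pi_3 + 1/2*pi_4 + 1/5*pi_5
  pi_3 = 1/10*pi_1 + 1/5*pi_2 + 1/10*pi_3 + 1/5*pi_4 + 1/5*pi_5
  pi_4 = 1/10*pi_1 + 1/10*pi_2 + 2/5*pi_3 + 1/10*pi_4 + 1/5*pi_5
  pi_5 = 3/10*pi_1 + 1/5*pi_2 + 1/10*pi_3 + 1/10*pi_4 + 1/5*pi_5
with normalization: pi_1 + pi_2 + pi_3 + pi_4 + pi_5 = 1.

Using the first 4 balance equations plus normalization, the linear system A*pi = b is:
  [-4/5, 3/10, 1/10, 1/10, 1/5] . pi = 0
  [3/10, -4/5, 3/10, 1/2, 1/5] . pi = 0
  [1/10, 1/5, -9/10, 1/5, 1/5] . pi = 0
  [1/10, 1/10, 2/5, -9/10, 1/5] . pi = 0
  [1, 1, 1, 1, 1] . pi = 1

Solving yields:
  pi_1 = 1183/6053
  pi_2 = 1733/6053
  pi_3 = 993/6053
  pi_4 = 1016/6053
  pi_5 = 1128/6053

Verification (pi * P):
  1183/6053*1/5 + 1733/6053*3/10 + 993/6053*1/10 + 1016/6053*1/10 + 1128/6053*1/5 = 1183/6053 = pi_1  (ok)
  1183/6053*3/10 + 1733/6053*1/5 + 993/6053*3/10 + 1016/6053*1/2 + 1128/6053*1/5 = 1733/6053 = pi_2  (ok)
  1183/6053*1/10 + 1733/6053*1/5 + 993/6053*1/10 + 1016/6053*1/5 + 1128/6053*1/5 = 993/6053 = pi_3  (ok)
  1183/6053*1/10 + 1733/6053*1/10 + 993/6053*2/5 + 1016/6053*1/10 + 1128/6053*1/5 = 1016/6053 = pi_4  (ok)
  1183/6053*3/10 + 1733/6053*1/5 + 993/6053*1/10 + 1016/6053*1/10 + 1128/6053*1/5 = 1128/6053 = pi_5  (ok)

Answer: 1183/6053 1733/6053 993/6053 1016/6053 1128/6053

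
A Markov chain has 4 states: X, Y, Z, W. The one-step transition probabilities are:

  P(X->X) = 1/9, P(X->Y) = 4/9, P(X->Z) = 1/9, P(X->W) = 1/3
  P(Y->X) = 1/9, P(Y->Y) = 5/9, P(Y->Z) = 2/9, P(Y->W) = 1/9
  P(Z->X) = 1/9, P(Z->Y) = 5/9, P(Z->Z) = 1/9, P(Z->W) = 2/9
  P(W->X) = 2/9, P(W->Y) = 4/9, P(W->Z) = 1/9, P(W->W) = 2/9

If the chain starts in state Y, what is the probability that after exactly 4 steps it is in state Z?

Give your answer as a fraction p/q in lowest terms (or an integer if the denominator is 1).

Answer: 370/2187

Derivation:
Computing P^4 by repeated multiplication:
P^1 =
  X: [1/9, 4/9, 1/9, 1/3]
  Y: [1/9, 5/9, 2/9, 1/9]
  Z: [1/9, 5/9, 1/9, 2/9]
  W: [2/9, 4/9, 1/9, 2/9]
P^2 =
  X: [4/27, 41/81, 13/81, 5/27]
  Y: [10/81, 43/81, 14/81, 14/81]
  Z: [11/81, 14/27, 14/81, 14/81]
  W: [11/81, 41/81, 13/81, 16/81]
P^3 =
  X: [32/243, 14/27, 122/729, 133/729]
  Y: [95/729, 127/243, 124/729, 43/243]
  Z: [95/729, 380/729, 41/243, 131/729]
  W: [97/729, 14/27, 122/729, 44/243]
P^4 =
  X: [862/6561, 3416/6561, 41/243, 392/2187]
  Y: [286/2187, 3421/6561, 370/2187, 1172/6561]
  Z: [860/6561, 3419/6561, 1109/6561, 391/2187]
  W: [287/2187, 3416/6561, 41/243, 1177/6561]

(P^4)[Y -> Z] = 370/2187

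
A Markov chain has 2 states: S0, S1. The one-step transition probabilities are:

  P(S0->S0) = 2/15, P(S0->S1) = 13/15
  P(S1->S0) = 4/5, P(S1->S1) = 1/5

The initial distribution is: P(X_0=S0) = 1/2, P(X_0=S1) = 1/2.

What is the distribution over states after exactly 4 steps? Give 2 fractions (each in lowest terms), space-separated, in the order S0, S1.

Propagating the distribution step by step (d_{t+1} = d_t * P):
d_0 = (S0=1/2, S1=1/2)
  d_1[S0] = 1/2*2/15 + 1/2*4/5 = 7/15
  d_1[S1] = 1/2*13/15 + 1/2*1/5 = 8/15
d_1 = (S0=7/15, S1=8/15)
  d_2[S0] = 7/15*2/15 + 8/15*4/5 = 22/45
  d_2[S1] = 7/15*13/15 + 8/15*1/5 = 23/45
d_2 = (S0=22/45, S1=23/45)
  d_3[S0] = 22/45*2/15 + 23/45*4/5 = 64/135
  d_3[S1] = 22/45*13/15 + 23/45*1/5 = 71/135
d_3 = (S0=64/135, S1=71/135)
  d_4[S0] = 64/135*2/15 + 71/135*4/5 = 196/405
  d_4[S1] = 64/135*13/15 + 71/135*1/5 = 209/405
d_4 = (S0=196/405, S1=209/405)

Answer: 196/405 209/405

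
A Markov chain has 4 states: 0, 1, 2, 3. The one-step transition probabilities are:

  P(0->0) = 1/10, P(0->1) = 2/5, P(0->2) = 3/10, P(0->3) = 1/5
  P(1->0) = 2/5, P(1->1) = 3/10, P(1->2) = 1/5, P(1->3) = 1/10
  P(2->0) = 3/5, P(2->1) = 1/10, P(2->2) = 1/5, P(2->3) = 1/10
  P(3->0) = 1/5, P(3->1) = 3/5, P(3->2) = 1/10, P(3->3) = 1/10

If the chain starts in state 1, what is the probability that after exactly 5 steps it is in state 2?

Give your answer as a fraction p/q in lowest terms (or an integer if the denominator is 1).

Answer: 1093/5000

Derivation:
Computing P^5 by repeated multiplication:
P^1 =
  0: [1/10, 2/5, 3/10, 1/5]
  1: [2/5, 3/10, 1/5, 1/10]
  2: [3/5, 1/10, 1/5, 1/10]
  3: [1/5, 3/5, 1/10, 1/10]
P^2 =
  0: [39/100, 31/100, 19/100, 11/100]
  1: [3/10, 33/100, 23/100, 7/50]
  2: [6/25, 7/20, 1/4, 4/25]
  3: [17/50, 33/100, 21/100, 3/25]
P^3 =
  0: [299/1000, 167/500, 57/250, 139/1000]
  1: [41/125, 163/500, 27/125, 13/100]
  2: [173/500, 161/500, 26/125, 31/250]
  3: [79/250, 41/125, 111/500, 67/500]
P^4 =
  0: [3281/10000, 163/500, 27/125, 1299/10000]
  1: [797/2500, 1643/5000, 1099/5000, 83/625]
  2: [313/1000, 1651/5000, 1111/5000, 673/5000]
  3: [807/2500, 1637/5000, 1091/5000, 329/2500]
P^5 =
  0: [31879/100000, 16429/50000, 10991/50000, 13281/100000]
  1: [2011/6250, 4097/12500, 1093/5000, 3297/25000]
  2: [16181/50000, 8181/25000, 2723/12500, 1313/10000]
  3: [2003/6250, 8203/25000, 2739/12500, 3307/25000]

(P^5)[1 -> 2] = 1093/5000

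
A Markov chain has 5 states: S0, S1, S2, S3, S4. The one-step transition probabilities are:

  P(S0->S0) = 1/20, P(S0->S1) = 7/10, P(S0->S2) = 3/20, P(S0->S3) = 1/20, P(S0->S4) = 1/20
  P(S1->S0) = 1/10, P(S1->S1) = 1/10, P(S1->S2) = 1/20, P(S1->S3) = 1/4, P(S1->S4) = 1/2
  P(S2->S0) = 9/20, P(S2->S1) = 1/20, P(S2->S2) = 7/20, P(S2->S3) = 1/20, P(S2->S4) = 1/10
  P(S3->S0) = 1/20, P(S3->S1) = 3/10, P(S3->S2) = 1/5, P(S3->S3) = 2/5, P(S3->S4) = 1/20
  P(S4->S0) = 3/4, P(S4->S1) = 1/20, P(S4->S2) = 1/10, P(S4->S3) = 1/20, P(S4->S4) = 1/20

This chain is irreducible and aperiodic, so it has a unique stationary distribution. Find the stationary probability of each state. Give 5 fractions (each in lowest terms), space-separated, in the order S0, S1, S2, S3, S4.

Answer: 13281/53539 14133/53539 24632/160617 8467/53539 766/4341

Derivation:
The stationary distribution satisfies pi = pi * P, i.e.:
  pi_S0 = 1/20*pi_S0 + 1/10*pi_S1 + 9/20*pi_S2 + 1/20*pi_S3 + 3/4*pi_S4
  pi_S1 = 7/10*pi_S0 + 1/10*pi_S1 + 1/20*pi_S2 + 3/10*pi_S3 + 1/20*pi_S4
  pi_S2 = 3/20*pi_S0 + 1/20*pi_S1 + 7/20*pi_S2 + 1/5*pi_S3 + 1/10*pi_S4
  pi_S3 = 1/20*pi_S0 + 1/4*pi_S1 + 1/20*pi_S2 + 2/5*pi_S3 + 1/20*pi_S4
  pi_S4 = 1/20*pi_S0 + 1/2*pi_S1 + 1/10*pi_S2 + 1/20*pi_S3 + 1/20*pi_S4
with normalization: pi_S0 + pi_S1 + pi_S2 + pi_S3 + pi_S4 = 1.

Using the first 4 balance equations plus normalization, the linear system A*pi = b is:
  [-19/20, 1/10, 9/20, 1/20, 3/4] . pi = 0
  [7/10, -9/10, 1/20, 3/10, 1/20] . pi = 0
  [3/20, 1/20, -13/20, 1/5, 1/10] . pi = 0
  [1/20, 1/4, 1/20, -3/5, 1/20] . pi = 0
  [1, 1, 1, 1, 1] . pi = 1

Solving yields:
  pi_S0 = 13281/53539
  pi_S1 = 14133/53539
  pi_S2 = 24632/160617
  pi_S3 = 8467/53539
  pi_S4 = 766/4341

Verification (pi * P):
  13281/53539*1/20 + 14133/53539*1/10 + 24632/160617*9/20 + 8467/53539*1/20 + 766/4341*3/4 = 13281/53539 = pi_S0  (ok)
  13281/53539*7/10 + 14133/53539*1/10 + 24632/160617*1/20 + 8467/53539*3/10 + 766/4341*1/20 = 14133/53539 = pi_S1  (ok)
  13281/53539*3/20 + 14133/53539*1/20 + 24632/160617*7/20 + 8467/53539*1/5 + 766/4341*1/10 = 24632/160617 = pi_S2  (ok)
  13281/53539*1/20 + 14133/53539*1/4 + 24632/160617*1/20 + 8467/53539*2/5 + 766/4341*1/20 = 8467/53539 = pi_S3  (ok)
  13281/53539*1/20 + 14133/53539*1/2 + 24632/160617*1/10 + 8467/53539*1/20 + 766/4341*1/20 = 766/4341 = pi_S4  (ok)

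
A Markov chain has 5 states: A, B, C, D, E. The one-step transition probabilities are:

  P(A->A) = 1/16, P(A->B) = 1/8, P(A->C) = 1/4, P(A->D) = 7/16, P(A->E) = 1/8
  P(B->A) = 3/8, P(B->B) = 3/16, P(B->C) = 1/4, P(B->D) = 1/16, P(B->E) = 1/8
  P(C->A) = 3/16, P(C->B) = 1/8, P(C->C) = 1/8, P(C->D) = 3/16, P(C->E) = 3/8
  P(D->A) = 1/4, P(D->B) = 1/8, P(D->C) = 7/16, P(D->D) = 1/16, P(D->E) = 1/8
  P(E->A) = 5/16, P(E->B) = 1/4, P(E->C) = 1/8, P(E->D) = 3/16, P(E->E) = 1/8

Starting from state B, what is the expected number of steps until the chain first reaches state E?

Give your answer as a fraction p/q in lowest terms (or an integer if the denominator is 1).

Let h_i = expected steps to first reach E from state i.
Boundary: h_E = 0.
First-step equations for the other states:
  h_A = 1 + 1/16*h_A + 1/8*h_B + 1/4*h_C + 7/16*h_D + 1/8*h_E
  h_B = 1 + 3/8*h_A + 3/16*h_B + 1/4*h_C + 1/16*h_D + 1/8*h_E
  h_C = 1 + 3/16*h_A + 1/8*h_B + 1/8*h_C + 3/16*h_D + 3/8*h_E
  h_D = 1 + 1/4*h_A + 1/8*h_B + 7/16*h_C + 1/16*h_D + 1/8*h_E

Substituting h_E = 0 and rearranging gives the linear system (I - Q) h = 1:
  [15/16, -1/8, -1/4, -7/16] . (h_A, h_B, h_C, h_D) = 1
  [-3/8, 13/16, -1/4, -1/16] . (h_A, h_B, h_C, h_D) = 1
  [-3/16, -1/8, 7/8, -3/16] . (h_A, h_B, h_C, h_D) = 1
  [-1/4, -1/8, -7/16, 15/16] . (h_A, h_B, h_C, h_D) = 1

Solving yields:
  h_A = 8160/1553
  h_B = 8256/1553
  h_C = 6400/1553
  h_D = 7920/1553

Starting state is B, so the expected hitting time is h_B = 8256/1553.

Answer: 8256/1553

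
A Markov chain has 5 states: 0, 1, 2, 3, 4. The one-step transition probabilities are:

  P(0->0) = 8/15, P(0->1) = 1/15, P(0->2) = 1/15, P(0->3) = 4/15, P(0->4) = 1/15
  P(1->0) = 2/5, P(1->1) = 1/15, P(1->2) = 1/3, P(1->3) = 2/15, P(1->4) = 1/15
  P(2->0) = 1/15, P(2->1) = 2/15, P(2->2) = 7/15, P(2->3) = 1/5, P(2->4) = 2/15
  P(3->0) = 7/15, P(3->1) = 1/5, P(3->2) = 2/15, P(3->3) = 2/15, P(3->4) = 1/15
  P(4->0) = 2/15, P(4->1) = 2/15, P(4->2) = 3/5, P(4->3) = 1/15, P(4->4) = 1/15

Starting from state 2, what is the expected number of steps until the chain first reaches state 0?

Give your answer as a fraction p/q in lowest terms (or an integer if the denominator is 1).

Answer: 61170/11327

Derivation:
Let h_i = expected steps to first reach 0 from state i.
Boundary: h_0 = 0.
First-step equations for the other states:
  h_1 = 1 + 2/5*h_0 + 1/15*h_1 + 1/3*h_2 + 2/15*h_3 + 1/15*h_4
  h_2 = 1 + 1/15*h_0 + 2/15*h_1 + 7/15*h_2 + 1/5*h_3 + 2/15*h_4
  h_3 = 1 + 7/15*h_0 + 1/5*h_1 + 2/15*h_2 + 2/15*h_3 + 1/15*h_4
  h_4 = 1 + 2/15*h_0 + 2/15*h_1 + 3/5*h_2 + 1/15*h_3 + 1/15*h_4

Substituting h_0 = 0 and rearranging gives the linear system (I - Q) h = 1:
  [14/15, -1/3, -2/15, -1/15] . (h_1, h_2, h_3, h_4) = 1
  [-2/15, 8/15, -1/5, -2/15] . (h_1, h_2, h_3, h_4) = 1
  [-1/5, -2/15, 13/15, -1/15] . (h_1, h_2, h_3, h_4) = 1
  [-2/15, -3/5, -1/15, 14/15] . (h_1, h_2, h_3, h_4) = 1

Solving yields:
  h_1 = 43605/11327
  h_2 = 61170/11327
  h_3 = 37185/11327
  h_4 = 60345/11327

Starting state is 2, so the expected hitting time is h_2 = 61170/11327.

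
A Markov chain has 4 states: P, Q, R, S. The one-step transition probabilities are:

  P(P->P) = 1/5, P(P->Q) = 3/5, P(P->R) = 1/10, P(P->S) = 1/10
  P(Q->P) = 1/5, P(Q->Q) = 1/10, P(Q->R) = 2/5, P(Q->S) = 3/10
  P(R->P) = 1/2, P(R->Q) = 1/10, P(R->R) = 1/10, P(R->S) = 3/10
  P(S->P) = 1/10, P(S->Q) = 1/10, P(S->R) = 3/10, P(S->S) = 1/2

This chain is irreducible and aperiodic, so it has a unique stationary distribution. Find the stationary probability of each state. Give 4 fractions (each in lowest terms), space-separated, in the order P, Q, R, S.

The stationary distribution satisfies pi = pi * P, i.e.:
  pi_P = 1/5*pi_P + 1/5*pi_Q + 1/2*pi_R + 1/10*pi_S
  pi_Q = 3/5*pi_P + 1/10*pi_Q + 1/10*pi_R + 1/10*pi_S
  pi_R = 1/10*pi_P + 2/5*pi_Q + 1/10*pi_R + 3/10*pi_S
  pi_S = 1/10*pi_P + 3/10*pi_Q + 3/10*pi_R + 1/2*pi_S
with normalization: pi_P + pi_Q + pi_R + pi_S = 1.

Using the first 3 balance equations plus normalization, the linear system A*pi = b is:
  [-4/5, 1/5, 1/2, 1/10] . pi = 0
  [3/5, -9/10, 1/10, 1/10] . pi = 0
  [1/10, 2/5, -9/10, 3/10] . pi = 0
  [1, 1, 1, 1] . pi = 1

Solving yields:
  pi_P = 32/135
  pi_Q = 59/270
  pi_R = 247/1080
  pi_S = 341/1080

Verification (pi * P):
  32/135*1/5 + 59/270*1/5 + 247/1080*1/2 + 341/1080*1/10 = 32/135 = pi_P  (ok)
  32/135*3/5 + 59/270*1/10 + 247/1080*1/10 + 341/1080*1/10 = 59/270 = pi_Q  (ok)
  32/135*1/10 + 59/270*2/5 + 247/1080*1/10 + 341/1080*3/10 = 247/1080 = pi_R  (ok)
  32/135*1/10 + 59/270*3/10 + 247/1080*3/10 + 341/1080*1/2 = 341/1080 = pi_S  (ok)

Answer: 32/135 59/270 247/1080 341/1080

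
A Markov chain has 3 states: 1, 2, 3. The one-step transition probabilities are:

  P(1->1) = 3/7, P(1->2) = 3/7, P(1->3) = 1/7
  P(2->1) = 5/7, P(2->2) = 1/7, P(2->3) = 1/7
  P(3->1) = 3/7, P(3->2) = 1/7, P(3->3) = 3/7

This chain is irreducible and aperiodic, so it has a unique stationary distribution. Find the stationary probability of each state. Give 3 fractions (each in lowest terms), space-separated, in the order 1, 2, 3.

Answer: 23/45 13/45 1/5

Derivation:
The stationary distribution satisfies pi = pi * P, i.e.:
  pi_1 = 3/7*pi_1 + 5/7*pi_2 + 3/7*pi_3
  pi_2 = 3/7*pi_1 + 1/7*pi_2 + 1/7*pi_3
  pi_3 = 1/7*pi_1 + 1/7*pi_2 + 3/7*pi_3
with normalization: pi_1 + pi_2 + pi_3 = 1.

Using the first 2 balance equations plus normalization, the linear system A*pi = b is:
  [-4/7, 5/7, 3/7] . pi = 0
  [3/7, -6/7, 1/7] . pi = 0
  [1, 1, 1] . pi = 1

Solving yields:
  pi_1 = 23/45
  pi_2 = 13/45
  pi_3 = 1/5

Verification (pi * P):
  23/45*3/7 + 13/45*5/7 + 1/5*3/7 = 23/45 = pi_1  (ok)
  23/45*3/7 + 13/45*1/7 + 1/5*1/7 = 13/45 = pi_2  (ok)
  23/45*1/7 + 13/45*1/7 + 1/5*3/7 = 1/5 = pi_3  (ok)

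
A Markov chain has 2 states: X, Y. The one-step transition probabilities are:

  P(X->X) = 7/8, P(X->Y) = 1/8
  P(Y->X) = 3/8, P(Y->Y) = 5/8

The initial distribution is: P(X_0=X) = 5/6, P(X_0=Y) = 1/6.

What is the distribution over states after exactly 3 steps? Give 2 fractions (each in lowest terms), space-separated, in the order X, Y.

Propagating the distribution step by step (d_{t+1} = d_t * P):
d_0 = (X=5/6, Y=1/6)
  d_1[X] = 5/6*7/8 + 1/6*3/8 = 19/24
  d_1[Y] = 5/6*1/8 + 1/6*5/8 = 5/24
d_1 = (X=19/24, Y=5/24)
  d_2[X] = 19/24*7/8 + 5/24*3/8 = 37/48
  d_2[Y] = 19/24*1/8 + 5/24*5/8 = 11/48
d_2 = (X=37/48, Y=11/48)
  d_3[X] = 37/48*7/8 + 11/48*3/8 = 73/96
  d_3[Y] = 37/48*1/8 + 11/48*5/8 = 23/96
d_3 = (X=73/96, Y=23/96)

Answer: 73/96 23/96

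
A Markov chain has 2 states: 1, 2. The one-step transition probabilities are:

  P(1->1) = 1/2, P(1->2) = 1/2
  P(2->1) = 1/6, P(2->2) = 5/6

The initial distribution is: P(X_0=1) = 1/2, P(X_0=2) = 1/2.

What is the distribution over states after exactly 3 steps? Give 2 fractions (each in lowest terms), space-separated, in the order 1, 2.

Answer: 7/27 20/27

Derivation:
Propagating the distribution step by step (d_{t+1} = d_t * P):
d_0 = (1=1/2, 2=1/2)
  d_1[1] = 1/2*1/2 + 1/2*1/6 = 1/3
  d_1[2] = 1/2*1/2 + 1/2*5/6 = 2/3
d_1 = (1=1/3, 2=2/3)
  d_2[1] = 1/3*1/2 + 2/3*1/6 = 5/18
  d_2[2] = 1/3*1/2 + 2/3*5/6 = 13/18
d_2 = (1=5/18, 2=13/18)
  d_3[1] = 5/18*1/2 + 13/18*1/6 = 7/27
  d_3[2] = 5/18*1/2 + 13/18*5/6 = 20/27
d_3 = (1=7/27, 2=20/27)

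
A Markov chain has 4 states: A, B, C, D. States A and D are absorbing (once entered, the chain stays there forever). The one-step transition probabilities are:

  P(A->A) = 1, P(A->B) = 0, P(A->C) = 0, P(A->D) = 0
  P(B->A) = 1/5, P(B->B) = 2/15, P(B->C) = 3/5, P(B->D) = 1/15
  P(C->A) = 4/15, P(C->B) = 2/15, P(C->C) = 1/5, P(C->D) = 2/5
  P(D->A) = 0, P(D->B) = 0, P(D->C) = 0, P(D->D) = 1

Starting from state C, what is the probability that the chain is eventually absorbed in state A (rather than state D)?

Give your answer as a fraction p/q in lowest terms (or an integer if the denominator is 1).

Let a_i = P(absorbed in A | start in state i).
Boundary conditions: a_A = 1, a_D = 0.
For each transient state i, a_i = sum_j P(i->j) * a_j:
  a_B = 1/5*a_A + 2/15*a_B + 3/5*a_C + 1/15*a_D
  a_C = 4/15*a_A + 2/15*a_B + 1/5*a_C + 2/5*a_D

Substituting a_A = 1 and a_D = 0, rearrange to (I - Q) a = r where r[i] = P(i -> A):
  [13/15, -3/5] . (a_B, a_C) = 1/5
  [-2/15, 4/5] . (a_B, a_C) = 4/15

Solving yields:
  a_B = 12/23
  a_C = 29/69

Starting state is C, so the absorption probability is a_C = 29/69.

Answer: 29/69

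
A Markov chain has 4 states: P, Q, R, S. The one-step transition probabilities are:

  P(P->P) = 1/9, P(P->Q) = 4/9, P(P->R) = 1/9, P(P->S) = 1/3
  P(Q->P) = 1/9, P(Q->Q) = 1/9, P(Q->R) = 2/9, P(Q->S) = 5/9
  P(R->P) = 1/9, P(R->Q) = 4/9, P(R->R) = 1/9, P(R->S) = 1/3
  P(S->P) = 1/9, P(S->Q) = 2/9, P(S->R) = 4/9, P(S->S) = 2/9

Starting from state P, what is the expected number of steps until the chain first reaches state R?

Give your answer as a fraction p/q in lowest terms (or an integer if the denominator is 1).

Answer: 558/145

Derivation:
Let h_i = expected steps to first reach R from state i.
Boundary: h_R = 0.
First-step equations for the other states:
  h_P = 1 + 1/9*h_P + 4/9*h_Q + 1/9*h_R + 1/3*h_S
  h_Q = 1 + 1/9*h_P + 1/9*h_Q + 2/9*h_R + 5/9*h_S
  h_S = 1 + 1/9*h_P + 2/9*h_Q + 4/9*h_R + 2/9*h_S

Substituting h_R = 0 and rearranging gives the linear system (I - Q) h = 1:
  [8/9, -4/9, -1/3] . (h_P, h_Q, h_S) = 1
  [-1/9, 8/9, -5/9] . (h_P, h_Q, h_S) = 1
  [-1/9, -2/9, 7/9] . (h_P, h_Q, h_S) = 1

Solving yields:
  h_P = 558/145
  h_Q = 486/145
  h_S = 81/29

Starting state is P, so the expected hitting time is h_P = 558/145.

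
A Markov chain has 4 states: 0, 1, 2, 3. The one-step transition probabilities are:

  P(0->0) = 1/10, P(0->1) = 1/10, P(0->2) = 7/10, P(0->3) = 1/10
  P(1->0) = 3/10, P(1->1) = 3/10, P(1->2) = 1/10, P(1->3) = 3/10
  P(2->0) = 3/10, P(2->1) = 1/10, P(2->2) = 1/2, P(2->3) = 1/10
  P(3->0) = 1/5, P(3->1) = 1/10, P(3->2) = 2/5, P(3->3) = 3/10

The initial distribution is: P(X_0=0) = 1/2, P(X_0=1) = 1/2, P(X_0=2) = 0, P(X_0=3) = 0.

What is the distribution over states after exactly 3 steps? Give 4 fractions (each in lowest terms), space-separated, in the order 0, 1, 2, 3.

Answer: 117/500 16/125 237/500 41/250

Derivation:
Propagating the distribution step by step (d_{t+1} = d_t * P):
d_0 = (0=1/2, 1=1/2, 2=0, 3=0)
  d_1[0] = 1/2*1/10 + 1/2*3/10 + 0*3/10 + 0*1/5 = 1/5
  d_1[1] = 1/2*1/10 + 1/2*3/10 + 0*1/10 + 0*1/10 = 1/5
  d_1[2] = 1/2*7/10 + 1/2*1/10 + 0*1/2 + 0*2/5 = 2/5
  d_1[3] = 1/2*1/10 + 1/2*3/10 + 0*1/10 + 0*3/10 = 1/5
d_1 = (0=1/5, 1=1/5, 2=2/5, 3=1/5)
  d_2[0] = 1/5*1/10 + 1/5*3/10 + 2/5*3/10 + 1/5*1/5 = 6/25
  d_2[1] = 1/5*1/10 + 1/5*3/10 + 2/5*1/10 + 1/5*1/10 = 7/50
  d_2[2] = 1/5*7/10 + 1/5*1/10 + 2/5*1/2 + 1/5*2/5 = 11/25
  d_2[3] = 1/5*1/10 + 1/5*3/10 + 2/5*1/10 + 1/5*3/10 = 9/50
d_2 = (0=6/25, 1=7/50, 2=11/25, 3=9/50)
  d_3[0] = 6/25*1/10 + 7/50*3/10 + 11/25*3/10 + 9/50*1/5 = 117/500
  d_3[1] = 6/25*1/10 + 7/50*3/10 + 11/25*1/10 + 9/50*1/10 = 16/125
  d_3[2] = 6/25*7/10 + 7/50*1/10 + 11/25*1/2 + 9/50*2/5 = 237/500
  d_3[3] = 6/25*1/10 + 7/50*3/10 + 11/25*1/10 + 9/50*3/10 = 41/250
d_3 = (0=117/500, 1=16/125, 2=237/500, 3=41/250)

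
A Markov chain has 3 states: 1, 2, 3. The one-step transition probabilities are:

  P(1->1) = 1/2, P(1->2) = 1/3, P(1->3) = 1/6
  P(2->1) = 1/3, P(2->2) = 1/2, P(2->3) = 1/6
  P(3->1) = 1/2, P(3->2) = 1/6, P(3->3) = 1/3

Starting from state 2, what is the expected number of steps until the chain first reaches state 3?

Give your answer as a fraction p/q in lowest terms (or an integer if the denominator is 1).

Let h_i = expected steps to first reach 3 from state i.
Boundary: h_3 = 0.
First-step equations for the other states:
  h_1 = 1 + 1/2*h_1 + 1/3*h_2 + 1/6*h_3
  h_2 = 1 + 1/3*h_1 + 1/2*h_2 + 1/6*h_3

Substituting h_3 = 0 and rearranging gives the linear system (I - Q) h = 1:
  [1/2, -1/3] . (h_1, h_2) = 1
  [-1/3, 1/2] . (h_1, h_2) = 1

Solving yields:
  h_1 = 6
  h_2 = 6

Starting state is 2, so the expected hitting time is h_2 = 6.

Answer: 6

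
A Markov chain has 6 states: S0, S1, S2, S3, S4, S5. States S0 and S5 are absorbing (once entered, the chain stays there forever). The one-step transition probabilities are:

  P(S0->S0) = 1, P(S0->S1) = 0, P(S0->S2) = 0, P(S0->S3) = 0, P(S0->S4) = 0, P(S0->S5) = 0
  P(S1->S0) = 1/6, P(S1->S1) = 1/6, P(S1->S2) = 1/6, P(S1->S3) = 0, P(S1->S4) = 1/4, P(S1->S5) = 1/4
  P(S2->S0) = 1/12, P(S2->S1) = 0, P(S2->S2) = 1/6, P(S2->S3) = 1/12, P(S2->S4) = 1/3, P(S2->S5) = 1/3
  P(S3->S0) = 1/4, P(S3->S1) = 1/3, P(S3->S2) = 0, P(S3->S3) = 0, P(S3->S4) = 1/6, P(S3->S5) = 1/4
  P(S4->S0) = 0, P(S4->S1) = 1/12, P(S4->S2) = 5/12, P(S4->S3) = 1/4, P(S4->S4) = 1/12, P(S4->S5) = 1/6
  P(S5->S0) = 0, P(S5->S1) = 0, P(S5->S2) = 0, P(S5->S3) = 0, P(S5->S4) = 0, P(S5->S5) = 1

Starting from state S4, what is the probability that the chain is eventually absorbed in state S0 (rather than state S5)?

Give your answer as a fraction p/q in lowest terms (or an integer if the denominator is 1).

Answer: 556/2259

Derivation:
Let a_i = P(absorbed in S0 | start in state i).
Boundary conditions: a_S0 = 1, a_S5 = 0.
For each transient state i, a_i = sum_j P(i->j) * a_j:
  a_S1 = 1/6*a_S0 + 1/6*a_S1 + 1/6*a_S2 + 0*a_S3 + 1/4*a_S4 + 1/4*a_S5
  a_S2 = 1/12*a_S0 + 0*a_S1 + 1/6*a_S2 + 1/12*a_S3 + 1/3*a_S4 + 1/3*a_S5
  a_S3 = 1/4*a_S0 + 1/3*a_S1 + 0*a_S2 + 0*a_S3 + 1/6*a_S4 + 1/4*a_S5
  a_S4 = 0*a_S0 + 1/12*a_S1 + 5/12*a_S2 + 1/4*a_S3 + 1/12*a_S4 + 1/6*a_S5

Substituting a_S0 = 1 and a_S5 = 0, rearrange to (I - Q) a = r where r[i] = P(i -> S0):
  [5/6, -1/6, 0, -1/4] . (a_S1, a_S2, a_S3, a_S4) = 1/6
  [0, 5/6, -1/12, -1/3] . (a_S1, a_S2, a_S3, a_S4) = 1/12
  [-1/3, 0, 1, -1/6] . (a_S1, a_S2, a_S3, a_S4) = 1/4
  [-1/12, -5/12, -1/4, 11/12] . (a_S1, a_S2, a_S3, a_S4) = 0

Solving yields:
  a_S1 = 2905/9036
  a_S2 = 2153/9036
  a_S3 = 1799/4518
  a_S4 = 556/2259

Starting state is S4, so the absorption probability is a_S4 = 556/2259.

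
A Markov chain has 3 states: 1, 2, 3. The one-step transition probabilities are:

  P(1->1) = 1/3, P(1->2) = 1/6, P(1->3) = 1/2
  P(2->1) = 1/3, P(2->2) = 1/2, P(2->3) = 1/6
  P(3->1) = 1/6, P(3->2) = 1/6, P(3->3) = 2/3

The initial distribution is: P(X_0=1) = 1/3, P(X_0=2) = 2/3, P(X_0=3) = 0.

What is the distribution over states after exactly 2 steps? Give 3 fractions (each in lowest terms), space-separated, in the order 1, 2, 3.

Answer: 31/108 8/27 5/12

Derivation:
Propagating the distribution step by step (d_{t+1} = d_t * P):
d_0 = (1=1/3, 2=2/3, 3=0)
  d_1[1] = 1/3*1/3 + 2/3*1/3 + 0*1/6 = 1/3
  d_1[2] = 1/3*1/6 + 2/3*1/2 + 0*1/6 = 7/18
  d_1[3] = 1/3*1/2 + 2/3*1/6 + 0*2/3 = 5/18
d_1 = (1=1/3, 2=7/18, 3=5/18)
  d_2[1] = 1/3*1/3 + 7/18*1/3 + 5/18*1/6 = 31/108
  d_2[2] = 1/3*1/6 + 7/18*1/2 + 5/18*1/6 = 8/27
  d_2[3] = 1/3*1/2 + 7/18*1/6 + 5/18*2/3 = 5/12
d_2 = (1=31/108, 2=8/27, 3=5/12)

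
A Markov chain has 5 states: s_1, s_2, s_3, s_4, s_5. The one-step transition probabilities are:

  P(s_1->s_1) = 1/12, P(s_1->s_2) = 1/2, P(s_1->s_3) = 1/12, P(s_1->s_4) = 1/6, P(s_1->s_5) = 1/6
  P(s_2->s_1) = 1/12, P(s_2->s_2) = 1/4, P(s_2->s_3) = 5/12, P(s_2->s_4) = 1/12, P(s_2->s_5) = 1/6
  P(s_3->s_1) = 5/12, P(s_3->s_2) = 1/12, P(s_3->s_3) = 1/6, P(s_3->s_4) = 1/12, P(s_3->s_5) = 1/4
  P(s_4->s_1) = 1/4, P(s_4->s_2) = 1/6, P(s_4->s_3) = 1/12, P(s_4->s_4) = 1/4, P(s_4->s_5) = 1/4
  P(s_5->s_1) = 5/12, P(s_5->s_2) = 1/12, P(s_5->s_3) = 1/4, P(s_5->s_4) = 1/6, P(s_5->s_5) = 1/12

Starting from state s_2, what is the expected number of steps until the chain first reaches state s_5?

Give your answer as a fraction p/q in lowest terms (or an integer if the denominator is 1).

Let h_i = expected steps to first reach s_5 from state i.
Boundary: h_s_5 = 0.
First-step equations for the other states:
  h_s_1 = 1 + 1/12*h_s_1 + 1/2*h_s_2 + 1/12*h_s_3 + 1/6*h_s_4 + 1/6*h_s_5
  h_s_2 = 1 + 1/12*h_s_1 + 1/4*h_s_2 + 5/12*h_s_3 + 1/12*h_s_4 + 1/6*h_s_5
  h_s_3 = 1 + 5/12*h_s_1 + 1/12*h_s_2 + 1/6*h_s_3 + 1/12*h_s_4 + 1/4*h_s_5
  h_s_4 = 1 + 1/4*h_s_1 + 1/6*h_s_2 + 1/12*h_s_3 + 1/4*h_s_4 + 1/4*h_s_5

Substituting h_s_5 = 0 and rearranging gives the linear system (I - Q) h = 1:
  [11/12, -1/2, -1/12, -1/6] . (h_s_1, h_s_2, h_s_3, h_s_4) = 1
  [-1/12, 3/4, -5/12, -1/12] . (h_s_1, h_s_2, h_s_3, h_s_4) = 1
  [-5/12, -1/12, 5/6, -1/12] . (h_s_1, h_s_2, h_s_3, h_s_4) = 1
  [-1/4, -1/6, -1/12, 3/4] . (h_s_1, h_s_2, h_s_3, h_s_4) = 1

Solving yields:
  h_s_1 = 23700/4613
  h_s_2 = 3336/659
  h_s_3 = 21888/4613
  h_s_4 = 3096/659

Starting state is s_2, so the expected hitting time is h_s_2 = 3336/659.

Answer: 3336/659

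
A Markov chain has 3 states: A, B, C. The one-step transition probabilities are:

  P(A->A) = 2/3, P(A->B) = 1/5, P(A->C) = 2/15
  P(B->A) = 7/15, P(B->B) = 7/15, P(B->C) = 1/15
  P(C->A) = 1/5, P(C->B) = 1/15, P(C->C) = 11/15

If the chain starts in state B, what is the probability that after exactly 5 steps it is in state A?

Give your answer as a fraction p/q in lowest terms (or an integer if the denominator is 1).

Answer: 386131/759375

Derivation:
Computing P^5 by repeated multiplication:
P^1 =
  A: [2/3, 1/5, 2/15]
  B: [7/15, 7/15, 1/15]
  C: [1/5, 1/15, 11/15]
P^2 =
  A: [127/225, 53/225, 1/5]
  B: [122/225, 71/225, 32/225]
  C: [14/45, 3/25, 128/225]
P^3 =
  A: [592/1125, 797/3375, 802/3375]
  B: [1813/3375, 179/675, 667/3375]
  C: [1273/3375, 527/3375, 7/15]
P^4 =
  A: [5149/10125, 1301/5625, 13171/50625]
  B: [26396/50625, 12371/50625, 11858/50625]
  C: [7048/16875, 9083/50625, 20398/50625]
P^5 =
  A: [378926/759375, 172369/759375, 4624/16875]
  B: [386131/759375, 177643/759375, 195601/759375]
  C: [67243/151875, 16379/84375, 275749/759375]

(P^5)[B -> A] = 386131/759375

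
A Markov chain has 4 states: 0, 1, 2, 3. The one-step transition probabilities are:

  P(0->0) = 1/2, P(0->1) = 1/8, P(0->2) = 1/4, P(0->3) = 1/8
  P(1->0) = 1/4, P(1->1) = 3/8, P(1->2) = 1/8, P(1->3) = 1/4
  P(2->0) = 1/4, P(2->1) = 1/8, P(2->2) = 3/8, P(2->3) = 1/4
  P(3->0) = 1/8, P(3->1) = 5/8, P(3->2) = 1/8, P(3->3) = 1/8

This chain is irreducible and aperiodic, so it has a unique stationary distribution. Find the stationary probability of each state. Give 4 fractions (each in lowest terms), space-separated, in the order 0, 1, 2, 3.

The stationary distribution satisfies pi = pi * P, i.e.:
  pi_0 = 1/2*pi_0 + 1/4*pi_1 + 1/4*pi_2 + 1/8*pi_3
  pi_1 = 1/8*pi_0 + 3/8*pi_1 + 1/8*pi_2 + 5/8*pi_3
  pi_2 = 1/4*pi_0 + 1/8*pi_1 + 3/8*pi_2 + 1/8*pi_3
  pi_3 = 1/8*pi_0 + 1/4*pi_1 + 1/4*pi_2 + 1/8*pi_3
with normalization: pi_0 + pi_1 + pi_2 + pi_3 = 1.

Using the first 3 balance equations plus normalization, the linear system A*pi = b is:
  [-1/2, 1/4, 1/4, 1/8] . pi = 0
  [1/8, -5/8, 1/8, 5/8] . pi = 0
  [1/4, 1/8, -5/8, 1/8] . pi = 0
  [1, 1, 1, 1] . pi = 1

Solving yields:
  pi_0 = 16/53
  pi_1 = 31/106
  pi_2 = 23/106
  pi_3 = 10/53

Verification (pi * P):
  16/53*1/2 + 31/106*1/4 + 23/106*1/4 + 10/53*1/8 = 16/53 = pi_0  (ok)
  16/53*1/8 + 31/106*3/8 + 23/106*1/8 + 10/53*5/8 = 31/106 = pi_1  (ok)
  16/53*1/4 + 31/106*1/8 + 23/106*3/8 + 10/53*1/8 = 23/106 = pi_2  (ok)
  16/53*1/8 + 31/106*1/4 + 23/106*1/4 + 10/53*1/8 = 10/53 = pi_3  (ok)

Answer: 16/53 31/106 23/106 10/53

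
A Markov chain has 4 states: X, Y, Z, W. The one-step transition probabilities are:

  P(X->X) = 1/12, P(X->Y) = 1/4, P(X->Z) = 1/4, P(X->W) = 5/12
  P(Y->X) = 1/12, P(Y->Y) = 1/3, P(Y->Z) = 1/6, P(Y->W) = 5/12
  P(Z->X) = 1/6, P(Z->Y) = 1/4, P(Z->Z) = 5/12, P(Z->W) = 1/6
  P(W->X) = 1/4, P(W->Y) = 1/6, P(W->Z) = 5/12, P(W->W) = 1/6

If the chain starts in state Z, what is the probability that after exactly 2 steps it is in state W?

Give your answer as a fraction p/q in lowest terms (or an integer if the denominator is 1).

Computing P^2 by repeated multiplication:
P^1 =
  X: [1/12, 1/4, 1/4, 5/12]
  Y: [1/12, 1/3, 1/6, 5/12]
  Z: [1/6, 1/4, 5/12, 1/6]
  W: [1/4, 1/6, 5/12, 1/6]
P^2 =
  X: [25/144, 17/72, 49/144, 1/4]
  Y: [1/6, 35/144, 23/72, 13/48]
  Z: [7/48, 37/144, 47/144, 13/48]
  W: [7/48, 1/4, 1/3, 13/48]

(P^2)[Z -> W] = 13/48

Answer: 13/48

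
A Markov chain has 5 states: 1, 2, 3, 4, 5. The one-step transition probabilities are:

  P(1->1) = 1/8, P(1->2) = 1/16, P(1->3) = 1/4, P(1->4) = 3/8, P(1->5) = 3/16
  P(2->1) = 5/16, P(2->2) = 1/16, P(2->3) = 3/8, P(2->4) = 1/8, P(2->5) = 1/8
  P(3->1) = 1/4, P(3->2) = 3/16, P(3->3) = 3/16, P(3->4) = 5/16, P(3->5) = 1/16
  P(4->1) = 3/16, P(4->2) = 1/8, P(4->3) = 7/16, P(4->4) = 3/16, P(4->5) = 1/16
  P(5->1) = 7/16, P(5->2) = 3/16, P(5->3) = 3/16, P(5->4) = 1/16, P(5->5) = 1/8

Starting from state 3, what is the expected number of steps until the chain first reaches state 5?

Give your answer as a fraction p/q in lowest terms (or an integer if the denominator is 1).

Let h_i = expected steps to first reach 5 from state i.
Boundary: h_5 = 0.
First-step equations for the other states:
  h_1 = 1 + 1/8*h_1 + 1/16*h_2 + 1/4*h_3 + 3/8*h_4 + 3/16*h_5
  h_2 = 1 + 5/16*h_1 + 1/16*h_2 + 3/8*h_3 + 1/8*h_4 + 1/8*h_5
  h_3 = 1 + 1/4*h_1 + 3/16*h_2 + 3/16*h_3 + 5/16*h_4 + 1/16*h_5
  h_4 = 1 + 3/16*h_1 + 1/8*h_2 + 7/16*h_3 + 3/16*h_4 + 1/16*h_5

Substituting h_5 = 0 and rearranging gives the linear system (I - Q) h = 1:
  [7/8, -1/16, -1/4, -3/8] . (h_1, h_2, h_3, h_4) = 1
  [-5/16, 15/16, -3/8, -1/8] . (h_1, h_2, h_3, h_4) = 1
  [-1/4, -3/16, 13/16, -5/16] . (h_1, h_2, h_3, h_4) = 1
  [-3/16, -1/8, -7/16, 13/16] . (h_1, h_2, h_3, h_4) = 1

Solving yields:
  h_1 = 41872/4545
  h_2 = 4864/505
  h_3 = 46712/4545
  h_4 = 47144/4545

Starting state is 3, so the expected hitting time is h_3 = 46712/4545.

Answer: 46712/4545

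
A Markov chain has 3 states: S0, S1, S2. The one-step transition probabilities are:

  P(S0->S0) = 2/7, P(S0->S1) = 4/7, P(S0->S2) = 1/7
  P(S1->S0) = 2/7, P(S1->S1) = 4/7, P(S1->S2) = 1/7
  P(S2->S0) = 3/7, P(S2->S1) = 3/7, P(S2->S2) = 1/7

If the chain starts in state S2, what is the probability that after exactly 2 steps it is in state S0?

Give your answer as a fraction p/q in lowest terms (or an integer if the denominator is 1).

Answer: 15/49

Derivation:
Computing P^2 by repeated multiplication:
P^1 =
  S0: [2/7, 4/7, 1/7]
  S1: [2/7, 4/7, 1/7]
  S2: [3/7, 3/7, 1/7]
P^2 =
  S0: [15/49, 27/49, 1/7]
  S1: [15/49, 27/49, 1/7]
  S2: [15/49, 27/49, 1/7]

(P^2)[S2 -> S0] = 15/49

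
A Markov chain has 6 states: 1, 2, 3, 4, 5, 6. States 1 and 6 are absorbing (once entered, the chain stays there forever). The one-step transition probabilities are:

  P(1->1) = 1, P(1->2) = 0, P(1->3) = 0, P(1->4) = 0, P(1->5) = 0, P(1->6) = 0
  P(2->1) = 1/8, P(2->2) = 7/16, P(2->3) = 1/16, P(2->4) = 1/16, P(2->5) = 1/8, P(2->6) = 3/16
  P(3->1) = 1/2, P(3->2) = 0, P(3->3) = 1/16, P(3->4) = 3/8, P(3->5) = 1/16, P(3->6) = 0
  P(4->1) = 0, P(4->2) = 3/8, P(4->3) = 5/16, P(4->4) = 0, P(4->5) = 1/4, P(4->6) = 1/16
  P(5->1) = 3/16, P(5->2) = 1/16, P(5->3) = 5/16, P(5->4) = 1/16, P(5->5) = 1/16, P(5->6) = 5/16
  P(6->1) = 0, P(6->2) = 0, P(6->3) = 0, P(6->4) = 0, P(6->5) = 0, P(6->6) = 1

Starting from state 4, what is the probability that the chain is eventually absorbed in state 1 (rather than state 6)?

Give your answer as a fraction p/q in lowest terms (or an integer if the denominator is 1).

Answer: 13075/23034

Derivation:
Let a_i = P(absorbed in 1 | start in state i).
Boundary conditions: a_1 = 1, a_6 = 0.
For each transient state i, a_i = sum_j P(i->j) * a_j:
  a_2 = 1/8*a_1 + 7/16*a_2 + 1/16*a_3 + 1/16*a_4 + 1/8*a_5 + 3/16*a_6
  a_3 = 1/2*a_1 + 0*a_2 + 1/16*a_3 + 3/8*a_4 + 1/16*a_5 + 0*a_6
  a_4 = 0*a_1 + 3/8*a_2 + 5/16*a_3 + 0*a_4 + 1/4*a_5 + 1/16*a_6
  a_5 = 3/16*a_1 + 1/16*a_2 + 5/16*a_3 + 1/16*a_4 + 1/16*a_5 + 5/16*a_6

Substituting a_1 = 1 and a_6 = 0, rearrange to (I - Q) a = r where r[i] = P(i -> 1):
  [9/16, -1/16, -1/16, -1/8] . (a_2, a_3, a_4, a_5) = 1/8
  [0, 15/16, -3/8, -1/16] . (a_2, a_3, a_4, a_5) = 1/2
  [-3/8, -5/16, 1, -1/4] . (a_2, a_3, a_4, a_5) = 0
  [-1/16, -5/16, -1/16, 15/16] . (a_2, a_3, a_4, a_5) = 3/16

Solving yields:
  a_2 = 11353/23034
  a_3 = 9169/11517
  a_4 = 13075/23034
  a_5 = 2058/3839

Starting state is 4, so the absorption probability is a_4 = 13075/23034.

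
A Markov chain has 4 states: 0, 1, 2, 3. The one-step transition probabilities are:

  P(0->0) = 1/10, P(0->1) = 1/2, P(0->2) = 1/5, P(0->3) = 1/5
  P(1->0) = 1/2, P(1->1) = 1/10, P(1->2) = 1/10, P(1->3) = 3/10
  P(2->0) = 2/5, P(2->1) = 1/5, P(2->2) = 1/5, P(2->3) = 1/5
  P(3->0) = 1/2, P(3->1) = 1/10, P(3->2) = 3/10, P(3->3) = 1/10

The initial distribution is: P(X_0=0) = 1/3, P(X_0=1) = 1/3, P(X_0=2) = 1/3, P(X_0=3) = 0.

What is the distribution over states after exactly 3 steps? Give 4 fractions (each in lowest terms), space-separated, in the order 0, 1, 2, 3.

Answer: 1021/3000 779/3000 293/1500 307/1500

Derivation:
Propagating the distribution step by step (d_{t+1} = d_t * P):
d_0 = (0=1/3, 1=1/3, 2=1/3, 3=0)
  d_1[0] = 1/3*1/10 + 1/3*1/2 + 1/3*2/5 + 0*1/2 = 1/3
  d_1[1] = 1/3*1/2 + 1/3*1/10 + 1/3*1/5 + 0*1/10 = 4/15
  d_1[2] = 1/3*1/5 + 1/3*1/10 + 1/3*1/5 + 0*3/10 = 1/6
  d_1[3] = 1/3*1/5 + 1/3*3/10 + 1/3*1/5 + 0*1/10 = 7/30
d_1 = (0=1/3, 1=4/15, 2=1/6, 3=7/30)
  d_2[0] = 1/3*1/10 + 4/15*1/2 + 1/6*2/5 + 7/30*1/2 = 7/20
  d_2[1] = 1/3*1/2 + 4/15*1/10 + 1/6*1/5 + 7/30*1/10 = 1/4
  d_2[2] = 1/3*1/5 + 4/15*1/10 + 1/6*1/5 + 7/30*3/10 = 59/300
  d_2[3] = 1/3*1/5 + 4/15*3/10 + 1/6*1/5 + 7/30*1/10 = 61/300
d_2 = (0=7/20, 1=1/4, 2=59/300, 3=61/300)
  d_3[0] = 7/20*1/10 + 1/4*1/2 + 59/300*2/5 + 61/300*1/2 = 1021/3000
  d_3[1] = 7/20*1/2 + 1/4*1/10 + 59/300*1/5 + 61/300*1/10 = 779/3000
  d_3[2] = 7/20*1/5 + 1/4*1/10 + 59/300*1/5 + 61/300*3/10 = 293/1500
  d_3[3] = 7/20*1/5 + 1/4*3/10 + 59/300*1/5 + 61/300*1/10 = 307/1500
d_3 = (0=1021/3000, 1=779/3000, 2=293/1500, 3=307/1500)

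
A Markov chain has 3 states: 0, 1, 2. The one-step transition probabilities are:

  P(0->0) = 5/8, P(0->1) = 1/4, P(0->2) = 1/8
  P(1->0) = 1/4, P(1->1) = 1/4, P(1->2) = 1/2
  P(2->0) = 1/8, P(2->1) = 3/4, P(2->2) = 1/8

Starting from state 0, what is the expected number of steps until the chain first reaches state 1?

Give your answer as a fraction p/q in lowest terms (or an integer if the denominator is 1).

Let h_i = expected steps to first reach 1 from state i.
Boundary: h_1 = 0.
First-step equations for the other states:
  h_0 = 1 + 5/8*h_0 + 1/4*h_1 + 1/8*h_2
  h_2 = 1 + 1/8*h_0 + 3/4*h_1 + 1/8*h_2

Substituting h_1 = 0 and rearranging gives the linear system (I - Q) h = 1:
  [3/8, -1/8] . (h_0, h_2) = 1
  [-1/8, 7/8] . (h_0, h_2) = 1

Solving yields:
  h_0 = 16/5
  h_2 = 8/5

Starting state is 0, so the expected hitting time is h_0 = 16/5.

Answer: 16/5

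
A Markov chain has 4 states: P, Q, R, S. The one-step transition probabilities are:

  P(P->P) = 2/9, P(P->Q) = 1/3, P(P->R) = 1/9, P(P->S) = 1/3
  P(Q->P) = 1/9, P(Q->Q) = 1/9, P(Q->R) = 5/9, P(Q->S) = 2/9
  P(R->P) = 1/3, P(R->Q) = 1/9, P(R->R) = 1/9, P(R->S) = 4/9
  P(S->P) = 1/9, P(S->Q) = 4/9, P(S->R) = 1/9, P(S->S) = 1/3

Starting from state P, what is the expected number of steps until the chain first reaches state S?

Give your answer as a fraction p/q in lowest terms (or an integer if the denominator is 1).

Answer: 963/319

Derivation:
Let h_i = expected steps to first reach S from state i.
Boundary: h_S = 0.
First-step equations for the other states:
  h_P = 1 + 2/9*h_P + 1/3*h_Q + 1/9*h_R + 1/3*h_S
  h_Q = 1 + 1/9*h_P + 1/9*h_Q + 5/9*h_R + 2/9*h_S
  h_R = 1 + 1/3*h_P + 1/9*h_Q + 1/9*h_R + 4/9*h_S

Substituting h_S = 0 and rearranging gives the linear system (I - Q) h = 1:
  [7/9, -1/3, -1/9] . (h_P, h_Q, h_R) = 1
  [-1/9, 8/9, -5/9] . (h_P, h_Q, h_R) = 1
  [-1/3, -1/9, 8/9] . (h_P, h_Q, h_R) = 1

Solving yields:
  h_P = 963/319
  h_Q = 1008/319
  h_R = 846/319

Starting state is P, so the expected hitting time is h_P = 963/319.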